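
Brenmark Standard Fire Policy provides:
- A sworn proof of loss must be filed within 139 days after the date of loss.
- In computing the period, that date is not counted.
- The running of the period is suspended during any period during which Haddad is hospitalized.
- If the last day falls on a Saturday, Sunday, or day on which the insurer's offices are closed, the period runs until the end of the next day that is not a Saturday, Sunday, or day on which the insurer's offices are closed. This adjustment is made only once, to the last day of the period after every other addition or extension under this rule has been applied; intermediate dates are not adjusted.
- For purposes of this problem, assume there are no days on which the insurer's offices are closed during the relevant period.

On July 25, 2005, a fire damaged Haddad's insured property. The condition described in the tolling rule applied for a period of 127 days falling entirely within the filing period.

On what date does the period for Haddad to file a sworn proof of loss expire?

April 17, 2006

139 days after July 25, 2005 is December 11, 2005.
Tolling adds 127 days: December 11, 2005 + 127 days = April 17, 2006.
April 17, 2006 is a Monday and not a day on which the insurer's offices are closed, so no extension applies.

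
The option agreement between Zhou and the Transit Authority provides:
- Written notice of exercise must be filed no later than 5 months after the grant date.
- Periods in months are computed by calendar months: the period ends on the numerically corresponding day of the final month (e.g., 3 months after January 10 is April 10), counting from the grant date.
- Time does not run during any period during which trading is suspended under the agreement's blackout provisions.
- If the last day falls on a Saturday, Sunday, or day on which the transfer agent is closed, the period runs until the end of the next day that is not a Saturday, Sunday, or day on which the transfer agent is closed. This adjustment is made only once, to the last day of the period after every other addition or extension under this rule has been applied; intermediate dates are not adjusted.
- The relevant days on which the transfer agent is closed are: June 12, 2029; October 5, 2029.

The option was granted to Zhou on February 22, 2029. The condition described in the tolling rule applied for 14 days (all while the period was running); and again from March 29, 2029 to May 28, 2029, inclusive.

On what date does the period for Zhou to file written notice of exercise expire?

October 8, 2029

5 months after February 22, 2029 is July 22, 2029.
Tolling adds 14 days: July 22, 2029 + 14 days = August 5, 2029.
From March 29, 2029 through May 28, 2029 inclusive is 61 days; tolling adds 61 days: August 5, 2029 + 61 days = October 5, 2029.
October 5, 2029 is a listed holiday; October 6, 2029 is Saturday; October 7, 2029 is Sunday. The next qualifying day is October 8, 2029.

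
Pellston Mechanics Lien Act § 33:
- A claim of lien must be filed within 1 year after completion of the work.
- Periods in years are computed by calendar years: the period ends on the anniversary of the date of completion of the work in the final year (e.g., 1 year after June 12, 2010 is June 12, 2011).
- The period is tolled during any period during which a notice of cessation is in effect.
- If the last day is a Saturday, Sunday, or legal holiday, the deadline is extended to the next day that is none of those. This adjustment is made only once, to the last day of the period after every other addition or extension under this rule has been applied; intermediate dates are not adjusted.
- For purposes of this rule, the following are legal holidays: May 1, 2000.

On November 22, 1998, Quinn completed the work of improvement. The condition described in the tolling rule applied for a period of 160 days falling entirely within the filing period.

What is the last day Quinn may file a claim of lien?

1 year after November 22, 1998 is November 22, 1999.
Tolling adds 160 days: November 22, 1999 + 160 days = April 30, 2000.
April 30, 2000 is Sunday; May 1, 2000 is a listed holiday. The next qualifying day is May 2, 2000.

May 2, 2000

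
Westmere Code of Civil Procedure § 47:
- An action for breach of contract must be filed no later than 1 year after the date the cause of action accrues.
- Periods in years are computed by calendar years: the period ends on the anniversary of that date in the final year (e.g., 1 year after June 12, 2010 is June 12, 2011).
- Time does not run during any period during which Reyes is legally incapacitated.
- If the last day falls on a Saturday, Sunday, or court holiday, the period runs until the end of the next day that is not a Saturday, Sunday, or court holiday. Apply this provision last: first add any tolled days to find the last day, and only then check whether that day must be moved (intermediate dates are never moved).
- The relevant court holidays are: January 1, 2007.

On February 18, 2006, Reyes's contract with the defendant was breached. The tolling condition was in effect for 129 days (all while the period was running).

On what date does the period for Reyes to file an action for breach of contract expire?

June 27, 2007

1 year after February 18, 2006 is February 18, 2007.
Tolling adds 129 days: February 18, 2007 + 129 days = June 27, 2007.
June 27, 2007 is a Wednesday and not a court holiday, so no extension applies.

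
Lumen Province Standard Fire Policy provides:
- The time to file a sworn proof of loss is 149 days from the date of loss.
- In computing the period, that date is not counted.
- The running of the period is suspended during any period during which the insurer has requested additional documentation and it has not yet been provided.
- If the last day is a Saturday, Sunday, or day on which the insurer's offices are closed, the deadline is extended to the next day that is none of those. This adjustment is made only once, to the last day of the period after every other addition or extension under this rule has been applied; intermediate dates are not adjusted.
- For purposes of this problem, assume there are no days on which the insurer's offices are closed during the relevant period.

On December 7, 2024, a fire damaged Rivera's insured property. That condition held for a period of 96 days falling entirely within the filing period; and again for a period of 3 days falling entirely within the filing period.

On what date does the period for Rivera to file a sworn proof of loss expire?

149 days after December 7, 2024 is May 5, 2025.
Tolling adds 96 days: May 5, 2025 + 96 days = August 9, 2025.
Tolling adds 3 days: August 9, 2025 + 3 days = August 12, 2025.
August 12, 2025 is a Tuesday and not a day on which the insurer's offices are closed, so no extension applies.

August 12, 2025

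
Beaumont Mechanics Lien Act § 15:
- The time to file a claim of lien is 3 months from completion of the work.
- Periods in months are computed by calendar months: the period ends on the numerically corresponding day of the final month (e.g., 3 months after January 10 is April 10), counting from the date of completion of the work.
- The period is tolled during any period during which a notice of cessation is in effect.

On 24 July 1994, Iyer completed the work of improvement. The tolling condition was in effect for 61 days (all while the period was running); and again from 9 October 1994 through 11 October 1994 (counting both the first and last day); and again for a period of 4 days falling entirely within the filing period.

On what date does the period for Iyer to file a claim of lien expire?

December 31, 1994

3 months after 24 July 1994 is October 24, 1994.
Tolling adds 61 days: October 24, 1994 + 61 days = December 24, 1994.
From October 9, 1994 through October 11, 1994 inclusive is 3 days; tolling adds 3 days: December 24, 1994 + 3 days = December 27, 1994.
Tolling adds 4 days: December 27, 1994 + 4 days = December 31, 1994.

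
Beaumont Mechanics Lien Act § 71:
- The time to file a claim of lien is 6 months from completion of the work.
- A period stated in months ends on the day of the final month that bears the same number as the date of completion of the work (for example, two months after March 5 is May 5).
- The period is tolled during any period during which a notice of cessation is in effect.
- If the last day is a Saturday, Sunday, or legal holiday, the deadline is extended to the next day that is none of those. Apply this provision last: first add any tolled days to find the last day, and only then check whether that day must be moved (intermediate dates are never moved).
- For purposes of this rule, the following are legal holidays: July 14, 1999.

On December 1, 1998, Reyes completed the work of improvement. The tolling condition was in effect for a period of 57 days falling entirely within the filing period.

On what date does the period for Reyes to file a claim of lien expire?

6 months after December 1, 1998 is June 1, 1999.
Tolling adds 57 days: June 1, 1999 + 57 days = July 28, 1999.
July 28, 1999 is a Wednesday and not a legal holiday, so no extension applies.

July 28, 1999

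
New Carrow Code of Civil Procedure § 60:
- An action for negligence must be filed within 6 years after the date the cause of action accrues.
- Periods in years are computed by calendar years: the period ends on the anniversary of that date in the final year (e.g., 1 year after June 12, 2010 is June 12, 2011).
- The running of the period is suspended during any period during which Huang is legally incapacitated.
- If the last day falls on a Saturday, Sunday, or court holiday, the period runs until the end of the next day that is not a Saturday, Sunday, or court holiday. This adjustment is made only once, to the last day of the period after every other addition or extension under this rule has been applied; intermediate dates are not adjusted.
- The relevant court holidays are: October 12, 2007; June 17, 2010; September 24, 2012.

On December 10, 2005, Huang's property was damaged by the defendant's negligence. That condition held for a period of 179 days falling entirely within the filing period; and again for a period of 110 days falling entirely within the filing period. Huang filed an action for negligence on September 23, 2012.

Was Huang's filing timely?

6 years after December 10, 2005 is December 10, 2011.
Tolling adds 179 days: December 10, 2011 + 179 days = June 6, 2012.
Tolling adds 110 days: June 6, 2012 + 110 days = September 24, 2012.
September 24, 2012 is a listed holiday. The next qualifying day is September 25, 2012.
The deadline is September 25, 2012; the filing on September 23, 2012 is on or before that date.

Yes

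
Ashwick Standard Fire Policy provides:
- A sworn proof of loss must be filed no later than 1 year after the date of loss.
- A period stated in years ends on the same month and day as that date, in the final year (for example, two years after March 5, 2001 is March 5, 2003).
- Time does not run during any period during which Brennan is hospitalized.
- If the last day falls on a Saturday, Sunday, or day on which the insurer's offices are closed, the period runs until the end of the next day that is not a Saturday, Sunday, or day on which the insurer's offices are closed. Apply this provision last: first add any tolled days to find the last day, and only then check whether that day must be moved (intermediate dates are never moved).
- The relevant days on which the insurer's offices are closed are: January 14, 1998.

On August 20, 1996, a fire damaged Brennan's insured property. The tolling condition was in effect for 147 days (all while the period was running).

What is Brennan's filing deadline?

January 15, 1998

1 year after August 20, 1996 is August 20, 1997.
Tolling adds 147 days: August 20, 1997 + 147 days = January 14, 1998.
January 14, 1998 is a listed holiday. The next qualifying day is January 15, 1998.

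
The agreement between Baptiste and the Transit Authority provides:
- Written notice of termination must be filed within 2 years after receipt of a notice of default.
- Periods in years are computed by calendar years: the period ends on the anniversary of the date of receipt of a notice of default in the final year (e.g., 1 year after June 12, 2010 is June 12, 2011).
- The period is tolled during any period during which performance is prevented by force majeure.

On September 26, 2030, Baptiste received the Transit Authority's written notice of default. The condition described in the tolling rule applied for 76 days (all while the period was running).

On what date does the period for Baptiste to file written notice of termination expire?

December 11, 2032

2 years after September 26, 2030 is September 26, 2032.
Tolling adds 76 days: September 26, 2032 + 76 days = December 11, 2032.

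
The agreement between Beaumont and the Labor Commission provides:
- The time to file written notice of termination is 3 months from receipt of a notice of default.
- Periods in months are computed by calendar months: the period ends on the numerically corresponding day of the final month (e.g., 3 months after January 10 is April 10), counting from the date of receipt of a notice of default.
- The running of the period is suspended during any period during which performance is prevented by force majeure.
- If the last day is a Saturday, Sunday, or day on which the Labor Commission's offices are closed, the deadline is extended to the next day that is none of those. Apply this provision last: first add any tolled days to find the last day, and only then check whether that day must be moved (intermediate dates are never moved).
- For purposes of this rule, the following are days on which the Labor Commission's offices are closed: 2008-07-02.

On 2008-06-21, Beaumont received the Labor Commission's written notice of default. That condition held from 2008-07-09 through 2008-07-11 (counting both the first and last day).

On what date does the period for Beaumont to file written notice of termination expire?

3 months after 2008-06-21 is September 21, 2008.
From July 9, 2008 through July 11, 2008 inclusive is 3 days; tolling adds 3 days: September 21, 2008 + 3 days = September 24, 2008.
September 24, 2008 is a Wednesday and not a day on which the Labor Commission's offices are closed, so no extension applies.

September 24, 2008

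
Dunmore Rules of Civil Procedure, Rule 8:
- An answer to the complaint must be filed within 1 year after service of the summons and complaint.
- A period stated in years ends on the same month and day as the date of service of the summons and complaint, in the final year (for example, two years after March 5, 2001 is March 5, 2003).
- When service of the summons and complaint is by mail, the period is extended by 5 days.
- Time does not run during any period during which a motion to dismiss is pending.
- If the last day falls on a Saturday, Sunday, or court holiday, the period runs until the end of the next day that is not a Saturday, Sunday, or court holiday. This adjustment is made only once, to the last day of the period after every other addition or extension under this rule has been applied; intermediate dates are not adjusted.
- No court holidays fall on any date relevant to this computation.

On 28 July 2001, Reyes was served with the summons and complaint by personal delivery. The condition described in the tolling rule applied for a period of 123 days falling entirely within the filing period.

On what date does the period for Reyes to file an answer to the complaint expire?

1 year after 28 July 2001 is July 28, 2002.
Service was not by mail, so no mail extension applies.
Tolling adds 123 days: July 28, 2002 + 123 days = November 28, 2002.
November 28, 2002 is a Thursday and not a court holiday, so no extension applies.

November 28, 2002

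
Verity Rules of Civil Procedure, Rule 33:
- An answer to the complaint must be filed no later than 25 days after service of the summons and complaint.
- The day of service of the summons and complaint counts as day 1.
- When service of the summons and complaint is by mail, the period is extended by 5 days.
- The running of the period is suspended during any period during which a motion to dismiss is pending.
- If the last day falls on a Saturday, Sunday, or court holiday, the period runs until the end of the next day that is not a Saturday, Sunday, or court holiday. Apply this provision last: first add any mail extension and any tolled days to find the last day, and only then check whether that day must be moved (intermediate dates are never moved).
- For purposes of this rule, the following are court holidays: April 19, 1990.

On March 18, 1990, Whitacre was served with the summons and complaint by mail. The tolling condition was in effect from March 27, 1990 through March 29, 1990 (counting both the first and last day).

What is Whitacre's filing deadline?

Counting March 18, 1990 as day 1, day 25 is April 11, 1990.
Service was by mail, adding 5 days: April 11, 1990 + 5 days = April 16, 1990.
From March 27, 1990 through March 29, 1990 inclusive is 3 days; tolling adds 3 days: April 16, 1990 + 3 days = April 19, 1990.
April 19, 1990 is a listed holiday. The next qualifying day is April 20, 1990.

April 20, 1990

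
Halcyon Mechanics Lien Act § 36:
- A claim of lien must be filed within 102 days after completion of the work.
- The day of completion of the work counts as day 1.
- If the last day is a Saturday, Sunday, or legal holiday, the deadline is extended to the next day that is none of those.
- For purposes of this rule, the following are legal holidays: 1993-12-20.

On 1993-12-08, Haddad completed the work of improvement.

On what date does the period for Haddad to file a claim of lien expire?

Counting 1993-12-08 as day 1, day 102 is March 19, 1994.
March 19, 1994 is Saturday; March 20, 1994 is Sunday. The next qualifying day is March 21, 1994.

March 21, 1994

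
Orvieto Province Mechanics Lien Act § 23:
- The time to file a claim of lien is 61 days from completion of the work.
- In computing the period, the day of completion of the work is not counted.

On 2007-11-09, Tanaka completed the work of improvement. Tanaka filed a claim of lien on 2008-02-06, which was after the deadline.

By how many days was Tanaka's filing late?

61 days after 2007-11-09 is January 9, 2008.
The deadline is January 9, 2008; from January 9, 2008 to February 6, 2008 is 28 days.

28 days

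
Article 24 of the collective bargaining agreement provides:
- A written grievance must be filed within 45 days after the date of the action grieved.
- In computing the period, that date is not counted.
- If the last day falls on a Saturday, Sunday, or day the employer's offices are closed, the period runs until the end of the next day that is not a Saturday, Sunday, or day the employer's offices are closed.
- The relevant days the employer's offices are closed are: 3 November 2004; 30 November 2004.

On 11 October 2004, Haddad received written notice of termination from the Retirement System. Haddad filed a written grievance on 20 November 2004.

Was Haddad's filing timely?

Yes

45 days after 11 October 2004 is November 25, 2004.
November 25, 2004 is a Thursday and not a day the employer's offices are closed, so no extension applies.
The deadline is November 25, 2004; the filing on November 20, 2004 is on or before that date.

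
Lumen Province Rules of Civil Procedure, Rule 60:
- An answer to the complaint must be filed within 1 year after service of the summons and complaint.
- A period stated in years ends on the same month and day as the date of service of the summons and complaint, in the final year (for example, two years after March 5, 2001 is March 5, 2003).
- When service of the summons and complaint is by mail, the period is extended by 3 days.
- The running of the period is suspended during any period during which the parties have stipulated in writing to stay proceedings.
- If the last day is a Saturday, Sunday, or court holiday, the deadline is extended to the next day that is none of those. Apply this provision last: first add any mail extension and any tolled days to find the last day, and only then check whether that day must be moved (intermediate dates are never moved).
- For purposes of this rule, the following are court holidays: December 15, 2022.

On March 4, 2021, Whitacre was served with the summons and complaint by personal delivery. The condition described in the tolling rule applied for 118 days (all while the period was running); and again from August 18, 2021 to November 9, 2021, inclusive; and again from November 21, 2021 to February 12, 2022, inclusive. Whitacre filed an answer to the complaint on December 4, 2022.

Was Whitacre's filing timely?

Yes

1 year after March 4, 2021 is March 4, 2022.
Service was not by mail, so no mail extension applies.
Tolling adds 118 days: March 4, 2022 + 118 days = June 30, 2022.
From August 18, 2021 through November 9, 2021 inclusive is 84 days; tolling adds 84 days: June 30, 2022 + 84 days = September 22, 2022.
From November 21, 2021 through February 12, 2022 inclusive is 84 days; tolling adds 84 days: September 22, 2022 + 84 days = December 15, 2022.
December 15, 2022 is a listed holiday. The next qualifying day is December 16, 2022.
The deadline is December 16, 2022; the filing on December 4, 2022 is on or before that date.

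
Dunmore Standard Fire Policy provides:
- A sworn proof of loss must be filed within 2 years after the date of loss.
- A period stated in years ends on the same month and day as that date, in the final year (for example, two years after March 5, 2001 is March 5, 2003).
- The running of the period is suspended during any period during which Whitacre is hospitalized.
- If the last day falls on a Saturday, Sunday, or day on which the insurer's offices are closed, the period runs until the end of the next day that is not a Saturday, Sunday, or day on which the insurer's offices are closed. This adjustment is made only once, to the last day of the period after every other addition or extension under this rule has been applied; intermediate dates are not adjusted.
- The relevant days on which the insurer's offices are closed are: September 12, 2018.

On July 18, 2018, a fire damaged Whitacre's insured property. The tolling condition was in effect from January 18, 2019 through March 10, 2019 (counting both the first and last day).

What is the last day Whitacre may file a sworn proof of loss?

September 8, 2020

2 years after July 18, 2018 is July 18, 2020.
From January 18, 2019 through March 10, 2019 inclusive is 52 days; tolling adds 52 days: July 18, 2020 + 52 days = September 8, 2020.
September 8, 2020 is a Tuesday and not a day on which the insurer's offices are closed, so no extension applies.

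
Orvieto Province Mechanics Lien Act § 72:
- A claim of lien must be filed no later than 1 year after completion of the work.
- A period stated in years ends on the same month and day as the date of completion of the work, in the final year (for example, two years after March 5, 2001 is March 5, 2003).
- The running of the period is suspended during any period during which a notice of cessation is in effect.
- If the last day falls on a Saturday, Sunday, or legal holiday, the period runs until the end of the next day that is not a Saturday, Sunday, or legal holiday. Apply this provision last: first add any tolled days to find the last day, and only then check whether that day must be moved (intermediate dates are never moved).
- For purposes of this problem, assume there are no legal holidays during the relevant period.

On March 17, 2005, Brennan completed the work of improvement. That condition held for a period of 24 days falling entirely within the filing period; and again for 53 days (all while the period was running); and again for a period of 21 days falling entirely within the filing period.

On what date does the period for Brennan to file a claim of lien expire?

1 year after March 17, 2005 is March 17, 2006.
Tolling adds 24 days: March 17, 2006 + 24 days = April 10, 2006.
Tolling adds 53 days: April 10, 2006 + 53 days = June 2, 2006.
Tolling adds 21 days: June 2, 2006 + 21 days = June 23, 2006.
June 23, 2006 is a Friday and not a legal holiday, so no extension applies.

June 23, 2006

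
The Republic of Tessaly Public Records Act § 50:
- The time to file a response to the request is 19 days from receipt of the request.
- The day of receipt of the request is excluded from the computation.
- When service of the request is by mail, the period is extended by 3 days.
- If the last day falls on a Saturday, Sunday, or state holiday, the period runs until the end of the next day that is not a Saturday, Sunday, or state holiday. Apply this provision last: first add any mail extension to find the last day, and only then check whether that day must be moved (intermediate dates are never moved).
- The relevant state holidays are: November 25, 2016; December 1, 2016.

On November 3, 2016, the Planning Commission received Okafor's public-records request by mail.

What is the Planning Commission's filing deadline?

November 28, 2016

19 days after November 3, 2016 is November 22, 2016.
Service was by mail, adding 3 days: November 22, 2016 + 3 days = November 25, 2016.
November 25, 2016 is a listed holiday; November 26, 2016 is Saturday; November 27, 2016 is Sunday. The next qualifying day is November 28, 2016.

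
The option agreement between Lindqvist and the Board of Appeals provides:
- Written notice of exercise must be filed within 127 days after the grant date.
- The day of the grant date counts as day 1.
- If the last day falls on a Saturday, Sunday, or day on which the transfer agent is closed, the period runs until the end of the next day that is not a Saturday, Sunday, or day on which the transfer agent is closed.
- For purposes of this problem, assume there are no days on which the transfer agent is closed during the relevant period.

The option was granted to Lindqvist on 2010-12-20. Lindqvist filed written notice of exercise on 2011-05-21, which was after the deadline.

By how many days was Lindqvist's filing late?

26 days

Counting 2010-12-20 as day 1, day 127 is April 25, 2011.
April 25, 2011 is a Monday and not a day on which the transfer agent is closed, so no extension applies.
The deadline is April 25, 2011; from April 25, 2011 to May 21, 2011 is 26 days.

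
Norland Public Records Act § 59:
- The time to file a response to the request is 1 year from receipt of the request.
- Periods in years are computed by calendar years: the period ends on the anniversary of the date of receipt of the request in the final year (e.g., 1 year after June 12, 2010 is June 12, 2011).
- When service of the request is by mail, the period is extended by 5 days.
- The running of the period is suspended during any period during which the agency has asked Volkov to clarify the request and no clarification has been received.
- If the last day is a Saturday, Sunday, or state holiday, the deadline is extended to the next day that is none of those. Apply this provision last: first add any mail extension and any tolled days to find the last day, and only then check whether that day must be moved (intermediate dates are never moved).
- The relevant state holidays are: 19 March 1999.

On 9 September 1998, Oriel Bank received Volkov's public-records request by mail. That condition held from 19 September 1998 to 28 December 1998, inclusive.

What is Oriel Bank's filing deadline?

December 24, 1999

1 year after 9 September 1998 is September 9, 1999.
Service was by mail, adding 5 days: September 9, 1999 + 5 days = September 14, 1999.
From September 19, 1998 through December 28, 1998 inclusive is 101 days; tolling adds 101 days: September 14, 1999 + 101 days = December 24, 1999.
December 24, 1999 is a Friday and not a state holiday, so no extension applies.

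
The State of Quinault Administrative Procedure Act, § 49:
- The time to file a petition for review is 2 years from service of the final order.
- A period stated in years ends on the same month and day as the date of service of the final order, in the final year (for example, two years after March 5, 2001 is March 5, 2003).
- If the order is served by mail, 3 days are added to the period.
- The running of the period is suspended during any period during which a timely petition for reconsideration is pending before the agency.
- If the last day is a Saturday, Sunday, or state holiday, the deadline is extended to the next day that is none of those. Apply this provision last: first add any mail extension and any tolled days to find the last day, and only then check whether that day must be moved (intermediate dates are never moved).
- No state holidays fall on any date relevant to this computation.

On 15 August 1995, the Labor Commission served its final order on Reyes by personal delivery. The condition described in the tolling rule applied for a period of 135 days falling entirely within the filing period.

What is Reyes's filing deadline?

December 29, 1997

2 years after 15 August 1995 is August 15, 1997.
Service was not by mail, so no mail extension applies.
Tolling adds 135 days: August 15, 1997 + 135 days = December 28, 1997.
December 28, 1997 is Sunday. The next qualifying day is December 29, 1997.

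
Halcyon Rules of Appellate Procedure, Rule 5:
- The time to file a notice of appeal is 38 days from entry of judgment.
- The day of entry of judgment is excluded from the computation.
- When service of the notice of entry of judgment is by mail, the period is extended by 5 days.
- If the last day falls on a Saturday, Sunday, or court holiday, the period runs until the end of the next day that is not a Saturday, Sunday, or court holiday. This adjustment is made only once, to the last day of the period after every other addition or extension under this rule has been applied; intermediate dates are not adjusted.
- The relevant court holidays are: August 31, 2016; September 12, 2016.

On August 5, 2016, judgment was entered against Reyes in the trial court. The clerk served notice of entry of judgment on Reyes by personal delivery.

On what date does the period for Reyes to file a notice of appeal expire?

September 13, 2016

38 days after August 5, 2016 is September 12, 2016.
Service was not by mail, so no mail extension applies.
September 12, 2016 is a listed holiday. The next qualifying day is September 13, 2016.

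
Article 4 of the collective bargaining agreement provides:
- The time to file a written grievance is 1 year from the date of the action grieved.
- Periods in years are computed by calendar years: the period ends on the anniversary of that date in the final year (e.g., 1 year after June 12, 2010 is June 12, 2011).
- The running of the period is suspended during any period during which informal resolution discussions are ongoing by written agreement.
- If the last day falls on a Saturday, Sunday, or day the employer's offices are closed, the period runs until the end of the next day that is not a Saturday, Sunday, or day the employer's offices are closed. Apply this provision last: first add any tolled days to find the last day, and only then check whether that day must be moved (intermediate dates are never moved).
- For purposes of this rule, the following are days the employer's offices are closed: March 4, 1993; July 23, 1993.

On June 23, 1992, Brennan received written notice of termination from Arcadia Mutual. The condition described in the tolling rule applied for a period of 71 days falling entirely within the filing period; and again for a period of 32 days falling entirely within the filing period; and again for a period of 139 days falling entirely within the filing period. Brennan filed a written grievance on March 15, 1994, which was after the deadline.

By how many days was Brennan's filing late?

22 days

1 year after June 23, 1992 is June 23, 1993.
Tolling adds 71 days: June 23, 1993 + 71 days = September 2, 1993.
Tolling adds 32 days: September 2, 1993 + 32 days = October 4, 1993.
Tolling adds 139 days: October 4, 1993 + 139 days = February 20, 1994.
February 20, 1994 is Sunday. The next qualifying day is February 21, 1994.
The deadline is February 21, 1994; from February 21, 1994 to March 15, 1994 is 22 days.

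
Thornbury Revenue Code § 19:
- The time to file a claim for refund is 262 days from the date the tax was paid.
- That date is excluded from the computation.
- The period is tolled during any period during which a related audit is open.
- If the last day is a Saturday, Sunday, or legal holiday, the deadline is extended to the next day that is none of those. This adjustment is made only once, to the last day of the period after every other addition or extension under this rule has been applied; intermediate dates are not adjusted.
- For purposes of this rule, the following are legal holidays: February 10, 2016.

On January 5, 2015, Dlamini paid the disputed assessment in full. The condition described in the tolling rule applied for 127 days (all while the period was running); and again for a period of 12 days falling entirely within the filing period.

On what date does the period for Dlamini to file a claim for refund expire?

February 11, 2016

262 days after January 5, 2015 is September 24, 2015.
Tolling adds 127 days: September 24, 2015 + 127 days = January 29, 2016.
Tolling adds 12 days: January 29, 2016 + 12 days = February 10, 2016.
February 10, 2016 is a listed holiday. The next qualifying day is February 11, 2016.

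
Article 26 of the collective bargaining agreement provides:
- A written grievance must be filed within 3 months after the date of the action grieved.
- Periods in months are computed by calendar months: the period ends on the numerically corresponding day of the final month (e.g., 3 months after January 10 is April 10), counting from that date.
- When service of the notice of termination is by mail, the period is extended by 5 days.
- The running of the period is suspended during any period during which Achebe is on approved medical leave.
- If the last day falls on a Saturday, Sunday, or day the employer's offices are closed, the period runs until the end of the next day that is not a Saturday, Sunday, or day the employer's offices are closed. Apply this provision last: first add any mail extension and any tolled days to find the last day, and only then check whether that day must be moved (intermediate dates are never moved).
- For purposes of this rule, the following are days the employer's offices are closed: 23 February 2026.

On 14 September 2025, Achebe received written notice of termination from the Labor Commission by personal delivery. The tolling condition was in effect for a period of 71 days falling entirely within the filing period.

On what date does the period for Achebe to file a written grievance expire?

February 24, 2026

3 months after 14 September 2025 is December 14, 2025.
Service was not by mail, so no mail extension applies.
Tolling adds 71 days: December 14, 2025 + 71 days = February 23, 2026.
February 23, 2026 is a listed holiday. The next qualifying day is February 24, 2026.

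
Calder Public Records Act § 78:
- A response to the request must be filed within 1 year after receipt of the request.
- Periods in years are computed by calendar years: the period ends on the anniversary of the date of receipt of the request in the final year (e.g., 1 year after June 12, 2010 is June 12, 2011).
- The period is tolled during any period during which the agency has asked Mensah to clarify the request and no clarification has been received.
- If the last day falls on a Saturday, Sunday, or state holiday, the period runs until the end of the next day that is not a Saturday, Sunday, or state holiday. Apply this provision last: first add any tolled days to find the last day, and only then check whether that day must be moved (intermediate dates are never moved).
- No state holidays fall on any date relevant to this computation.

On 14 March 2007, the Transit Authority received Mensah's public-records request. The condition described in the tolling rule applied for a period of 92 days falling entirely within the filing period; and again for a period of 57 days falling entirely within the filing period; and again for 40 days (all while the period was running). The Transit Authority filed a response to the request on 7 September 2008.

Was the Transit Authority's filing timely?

Yes

1 year after 14 March 2007 is March 14, 2008.
Tolling adds 92 days: March 14, 2008 + 92 days = June 14, 2008.
Tolling adds 57 days: June 14, 2008 + 57 days = August 10, 2008.
Tolling adds 40 days: August 10, 2008 + 40 days = September 19, 2008.
September 19, 2008 is a Friday and not a state holiday, so no extension applies.
The deadline is September 19, 2008; the filing on September 7, 2008 is on or before that date.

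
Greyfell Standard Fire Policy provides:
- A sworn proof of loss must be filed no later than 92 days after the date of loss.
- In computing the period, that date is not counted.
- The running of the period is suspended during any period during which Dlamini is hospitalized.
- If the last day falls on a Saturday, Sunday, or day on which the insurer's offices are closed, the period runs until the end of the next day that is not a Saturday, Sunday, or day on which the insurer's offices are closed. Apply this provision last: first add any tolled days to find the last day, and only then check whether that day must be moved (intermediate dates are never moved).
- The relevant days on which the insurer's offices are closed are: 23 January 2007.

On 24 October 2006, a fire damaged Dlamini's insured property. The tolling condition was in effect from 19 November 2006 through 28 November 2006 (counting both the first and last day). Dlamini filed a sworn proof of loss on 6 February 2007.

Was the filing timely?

No

92 days after 24 October 2006 is January 24, 2007.
From November 19, 2006 through November 28, 2006 inclusive is 10 days; tolling adds 10 days: January 24, 2007 + 10 days = February 3, 2007.
February 3, 2007 is Saturday; February 4, 2007 is Sunday. The next qualifying day is February 5, 2007.
The deadline is February 5, 2007; the filing on February 6, 2007 is after that date.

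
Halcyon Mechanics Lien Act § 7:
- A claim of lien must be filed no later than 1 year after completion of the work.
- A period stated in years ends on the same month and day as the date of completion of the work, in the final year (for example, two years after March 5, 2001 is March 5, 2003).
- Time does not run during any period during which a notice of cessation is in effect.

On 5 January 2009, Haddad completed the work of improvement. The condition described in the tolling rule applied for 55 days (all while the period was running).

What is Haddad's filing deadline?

1 year after 5 January 2009 is January 5, 2010.
Tolling adds 55 days: January 5, 2010 + 55 days = March 1, 2010.

March 1, 2010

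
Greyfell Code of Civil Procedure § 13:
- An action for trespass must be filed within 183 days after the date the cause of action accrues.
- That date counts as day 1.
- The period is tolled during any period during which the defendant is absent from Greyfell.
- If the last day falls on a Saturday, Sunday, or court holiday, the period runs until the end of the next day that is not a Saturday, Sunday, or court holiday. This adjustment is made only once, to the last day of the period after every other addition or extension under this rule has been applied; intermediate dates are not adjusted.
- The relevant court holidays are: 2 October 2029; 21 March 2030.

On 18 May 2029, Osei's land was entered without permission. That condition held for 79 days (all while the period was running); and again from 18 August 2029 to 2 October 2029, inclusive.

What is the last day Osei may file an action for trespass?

Counting 18 May 2029 as day 1, day 183 is November 16, 2029.
Tolling adds 79 days: November 16, 2029 + 79 days = February 3, 2030.
From August 18, 2029 through October 2, 2029 inclusive is 46 days; tolling adds 46 days: February 3, 2030 + 46 days = March 21, 2030.
March 21, 2030 is a listed holiday. The next qualifying day is March 22, 2030.

March 22, 2030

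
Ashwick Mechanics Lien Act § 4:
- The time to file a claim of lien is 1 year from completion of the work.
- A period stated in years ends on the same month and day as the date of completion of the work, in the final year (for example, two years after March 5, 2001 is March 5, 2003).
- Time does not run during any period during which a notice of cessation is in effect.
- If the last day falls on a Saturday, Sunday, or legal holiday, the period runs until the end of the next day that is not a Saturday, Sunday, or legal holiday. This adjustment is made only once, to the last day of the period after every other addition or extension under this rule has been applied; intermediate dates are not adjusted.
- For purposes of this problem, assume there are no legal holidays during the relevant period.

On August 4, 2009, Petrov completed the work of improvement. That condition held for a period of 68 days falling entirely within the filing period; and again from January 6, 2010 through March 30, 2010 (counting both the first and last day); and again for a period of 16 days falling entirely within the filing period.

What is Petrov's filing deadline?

January 19, 2011

1 year after August 4, 2009 is August 4, 2010.
Tolling adds 68 days: August 4, 2010 + 68 days = October 11, 2010.
From January 6, 2010 through March 30, 2010 inclusive is 84 days; tolling adds 84 days: October 11, 2010 + 84 days = January 3, 2011.
Tolling adds 16 days: January 3, 2011 + 16 days = January 19, 2011.
January 19, 2011 is a Wednesday and not a legal holiday, so no extension applies.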